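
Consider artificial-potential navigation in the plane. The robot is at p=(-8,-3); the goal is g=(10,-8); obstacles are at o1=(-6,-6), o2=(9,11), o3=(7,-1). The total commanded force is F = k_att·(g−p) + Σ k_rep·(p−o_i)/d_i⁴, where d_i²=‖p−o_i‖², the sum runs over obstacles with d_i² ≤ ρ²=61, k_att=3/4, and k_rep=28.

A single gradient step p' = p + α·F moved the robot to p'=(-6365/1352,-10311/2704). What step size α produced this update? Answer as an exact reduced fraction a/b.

F_att = 3/4·(g−p) = 3/4·(18,-5) = (13.5000,-3.7500)
o1: d²=13 ≤ ρ²=61; F_rep = 28·(-2,3)/13² = (-0.3314,0.4970)
o2: d²=485 > ρ²=61 → inactive
o3: d²=229 > ρ²=61 → inactive
F = F_att + ΣF_rep = (13.1686,-3.2530)
Δp = p'−p = (3.2922,-0.8132); α = Δx/Fx = (4451/1352) / (4451/338) = 1/4
check: Δy/Fy = (-2199/2704) / (-2199/676) = 1/4 ✓

α = 1/4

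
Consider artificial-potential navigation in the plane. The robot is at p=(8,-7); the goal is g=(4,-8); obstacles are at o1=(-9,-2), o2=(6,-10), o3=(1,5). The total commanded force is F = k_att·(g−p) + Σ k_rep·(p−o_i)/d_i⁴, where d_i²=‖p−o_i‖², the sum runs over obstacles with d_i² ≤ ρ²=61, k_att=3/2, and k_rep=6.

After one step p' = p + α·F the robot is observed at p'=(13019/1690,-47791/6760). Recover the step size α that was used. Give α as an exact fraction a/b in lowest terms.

F_att = 3/2·(g−p) = 3/2·(-4,-1) = (-6.0000,-1.5000)
o1: d²=314 > ρ²=61 → inactive
o2: d²=13 ≤ ρ²=61; F_rep = 6·(2,3)/13² = (0.0710,0.1065)
o3: d²=193 > ρ²=61 → inactive
F = F_att + ΣF_rep = (-5.9290,-1.3935)
Δp = p'−p = (-0.2964,-0.0697); α = Δx/Fx = (-501/1690) / (-1002/169) = 1/20
check: Δy/Fy = (-471/6760) / (-471/338) = 1/20 ✓

α = 1/20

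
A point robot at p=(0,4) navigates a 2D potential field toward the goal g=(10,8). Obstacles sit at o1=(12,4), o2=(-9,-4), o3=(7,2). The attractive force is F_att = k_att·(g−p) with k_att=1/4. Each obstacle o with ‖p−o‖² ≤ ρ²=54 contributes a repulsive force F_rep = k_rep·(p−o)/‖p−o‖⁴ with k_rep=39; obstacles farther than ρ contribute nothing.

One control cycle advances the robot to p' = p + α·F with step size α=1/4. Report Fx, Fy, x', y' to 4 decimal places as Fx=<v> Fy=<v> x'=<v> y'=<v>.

Fx=2.4028 Fy=1.0278 x'=0.6007 y'=4.2569

F_att = 1/4·(g−p) = 1/4·(10,4) = (2.5000,1.0000)
o1: d²=144 > ρ²=54 → inactive
o2: d²=145 > ρ²=54 → inactive
o3: d²=53 ≤ ρ²=54; F_rep = 39·(-7,2)/53² = (-0.0972,0.0278)
F = F_att + ΣF_rep = (2.4028,1.0278)
p' = p + 1/4·F = (0.6007,4.2569)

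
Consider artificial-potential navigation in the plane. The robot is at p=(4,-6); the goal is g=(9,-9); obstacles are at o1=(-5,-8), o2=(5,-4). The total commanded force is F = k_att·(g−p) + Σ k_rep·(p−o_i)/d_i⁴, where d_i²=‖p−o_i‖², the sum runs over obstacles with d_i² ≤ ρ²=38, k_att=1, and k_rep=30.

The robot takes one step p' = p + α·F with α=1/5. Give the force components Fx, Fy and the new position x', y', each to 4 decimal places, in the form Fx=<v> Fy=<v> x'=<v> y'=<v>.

Fx=3.8000 Fy=-5.4000 x'=4.7600 y'=-7.0800

F_att = 1·(g−p) = 1·(5,-3) = (5.0000,-3.0000)
o1: d²=85 > ρ²=38 → inactive
o2: d²=5 ≤ ρ²=38; F_rep = 30·(-1,-2)/5² = (-1.2000,-2.4000)
F = F_att + ΣF_rep = (3.8000,-5.4000)
p' = p + 1/5·F = (4.7600,-7.0800)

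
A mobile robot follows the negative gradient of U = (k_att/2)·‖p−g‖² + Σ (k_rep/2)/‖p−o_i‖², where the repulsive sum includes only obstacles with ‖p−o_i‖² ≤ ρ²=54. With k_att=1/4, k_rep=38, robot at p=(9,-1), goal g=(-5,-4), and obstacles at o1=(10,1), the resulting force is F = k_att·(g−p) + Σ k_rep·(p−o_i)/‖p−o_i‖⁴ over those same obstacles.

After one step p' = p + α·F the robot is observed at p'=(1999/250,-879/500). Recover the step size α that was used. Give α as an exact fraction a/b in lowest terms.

α = 1/5

F_att = 1/4·(g−p) = 1/4·(-14,-3) = (-3.5000,-0.7500)
o1: d²=5 ≤ ρ²=54; F_rep = 38·(-1,-2)/5² = (-1.5200,-3.0400)
F = F_att + ΣF_rep = (-5.0200,-3.7900)
Δp = p'−p = (-1.0040,-0.7580); α = Δx/Fx = (-251/250) / (-251/50) = 1/5
check: Δy/Fy = (-379/500) / (-379/100) = 1/5 ✓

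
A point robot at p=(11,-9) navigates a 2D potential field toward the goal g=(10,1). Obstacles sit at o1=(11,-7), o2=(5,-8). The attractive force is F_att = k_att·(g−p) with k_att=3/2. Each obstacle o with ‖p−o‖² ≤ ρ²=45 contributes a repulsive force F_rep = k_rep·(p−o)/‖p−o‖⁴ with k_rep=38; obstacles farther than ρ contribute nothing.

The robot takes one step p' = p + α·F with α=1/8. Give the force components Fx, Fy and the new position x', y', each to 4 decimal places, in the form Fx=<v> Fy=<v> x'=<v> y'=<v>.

F_att = 3/2·(g−p) = 3/2·(-1,10) = (-1.5000,15.0000)
o1: d²=4 ≤ ρ²=45; F_rep = 38·(0,-2)/4² = (0.0000,-4.7500)
o2: d²=37 ≤ ρ²=45; F_rep = 38·(6,-1)/37² = (0.1665,-0.0278)
F = F_att + ΣF_rep = (-1.3335,10.2222)
p' = p + 1/8·F = (10.8333,-7.7222)

Fx=-1.3335 Fy=10.2222 x'=10.8333 y'=-7.7222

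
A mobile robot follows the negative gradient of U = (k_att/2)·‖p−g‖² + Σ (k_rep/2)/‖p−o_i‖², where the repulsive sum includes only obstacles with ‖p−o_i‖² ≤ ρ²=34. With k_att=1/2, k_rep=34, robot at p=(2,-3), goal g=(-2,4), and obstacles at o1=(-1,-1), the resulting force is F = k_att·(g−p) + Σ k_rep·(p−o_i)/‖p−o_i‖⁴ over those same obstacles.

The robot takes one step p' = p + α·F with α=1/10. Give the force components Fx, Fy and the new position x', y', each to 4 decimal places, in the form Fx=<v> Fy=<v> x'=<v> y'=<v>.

F_att = 1/2·(g−p) = 1/2·(-4,7) = (-2.0000,3.5000)
o1: d²=13 ≤ ρ²=34; F_rep = 34·(3,-2)/13² = (0.6036,-0.4024)
F = F_att + ΣF_rep = (-1.3964,3.0976)
p' = p + 1/10·F = (1.8604,-2.6902)

Fx=-1.3964 Fy=3.0976 x'=1.8604 y'=-2.6902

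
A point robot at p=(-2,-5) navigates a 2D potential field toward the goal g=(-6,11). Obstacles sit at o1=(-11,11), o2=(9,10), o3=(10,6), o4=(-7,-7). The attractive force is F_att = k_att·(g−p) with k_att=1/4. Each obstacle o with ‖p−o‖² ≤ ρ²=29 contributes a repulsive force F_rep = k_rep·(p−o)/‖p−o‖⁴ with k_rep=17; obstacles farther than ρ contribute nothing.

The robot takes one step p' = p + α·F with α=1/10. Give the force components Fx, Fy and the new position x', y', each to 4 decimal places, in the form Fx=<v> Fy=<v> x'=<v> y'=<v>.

F_att = 1/4·(g−p) = 1/4·(-4,16) = (-1.0000,4.0000)
o1: d²=337 > ρ²=29 → inactive
o2: d²=346 > ρ²=29 → inactive
o3: d²=265 > ρ²=29 → inactive
o4: d²=29 ≤ ρ²=29; F_rep = 17·(5,2)/29² = (0.1011,0.0404)
F = F_att + ΣF_rep = (-0.8989,4.0404)
p' = p + 1/10·F = (-2.0899,-4.5960)

Fx=-0.8989 Fy=4.0404 x'=-2.0899 y'=-4.5960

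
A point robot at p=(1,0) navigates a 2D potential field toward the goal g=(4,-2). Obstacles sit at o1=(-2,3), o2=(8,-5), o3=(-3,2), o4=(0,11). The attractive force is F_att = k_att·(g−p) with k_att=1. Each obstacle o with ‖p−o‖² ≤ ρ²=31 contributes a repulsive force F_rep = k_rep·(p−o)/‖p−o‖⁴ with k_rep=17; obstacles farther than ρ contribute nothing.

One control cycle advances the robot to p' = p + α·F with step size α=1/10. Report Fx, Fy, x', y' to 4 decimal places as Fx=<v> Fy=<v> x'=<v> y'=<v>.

Fx=3.3274 Fy=-2.2424 x'=1.3327 y'=-0.2242

F_att = 1·(g−p) = 1·(3,-2) = (3.0000,-2.0000)
o1: d²=18 ≤ ρ²=31; F_rep = 17·(3,-3)/18² = (0.1574,-0.1574)
o2: d²=74 > ρ²=31 → inactive
o3: d²=20 ≤ ρ²=31; F_rep = 17·(4,-2)/20² = (0.1700,-0.0850)
o4: d²=122 > ρ²=31 → inactive
F = F_att + ΣF_rep = (3.3274,-2.2424)
p' = p + 1/10·F = (1.3327,-0.2242)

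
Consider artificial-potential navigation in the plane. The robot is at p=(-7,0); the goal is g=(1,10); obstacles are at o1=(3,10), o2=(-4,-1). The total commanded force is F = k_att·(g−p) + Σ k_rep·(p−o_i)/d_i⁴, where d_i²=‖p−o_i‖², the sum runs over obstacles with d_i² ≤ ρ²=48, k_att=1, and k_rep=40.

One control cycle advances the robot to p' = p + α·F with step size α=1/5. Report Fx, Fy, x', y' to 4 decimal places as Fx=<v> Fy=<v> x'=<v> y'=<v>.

F_att = 1·(g−p) = 1·(8,10) = (8.0000,10.0000)
o1: d²=200 > ρ²=48 → inactive
o2: d²=10 ≤ ρ²=48; F_rep = 40·(-3,1)/10² = (-1.2000,0.4000)
F = F_att + ΣF_rep = (6.8000,10.4000)
p' = p + 1/5·F = (-5.6400,2.0800)

Fx=6.8000 Fy=10.4000 x'=-5.6400 y'=2.0800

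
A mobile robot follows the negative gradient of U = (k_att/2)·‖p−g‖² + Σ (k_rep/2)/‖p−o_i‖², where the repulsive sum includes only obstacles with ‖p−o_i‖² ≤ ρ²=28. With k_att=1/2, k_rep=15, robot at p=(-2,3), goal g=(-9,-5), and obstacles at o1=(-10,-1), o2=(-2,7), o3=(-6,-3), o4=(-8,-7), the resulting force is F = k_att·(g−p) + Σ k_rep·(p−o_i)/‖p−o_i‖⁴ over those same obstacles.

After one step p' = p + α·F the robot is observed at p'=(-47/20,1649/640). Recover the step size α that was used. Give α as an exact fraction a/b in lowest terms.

α = 1/10

F_att = 1/2·(g−p) = 1/2·(-7,-8) = (-3.5000,-4.0000)
o1: d²=80 > ρ²=28 → inactive
o2: d²=16 ≤ ρ²=28; F_rep = 15·(0,-4)/16² = (0.0000,-0.2344)
o3: d²=52 > ρ²=28 → inactive
o4: d²=136 > ρ²=28 → inactive
F = F_att + ΣF_rep = (-3.5000,-4.2344)
Δp = p'−p = (-0.3500,-0.4234); α = Δx/Fx = (-7/20) / (-7/2) = 1/10
check: Δy/Fy = (-271/640) / (-271/64) = 1/10 ✓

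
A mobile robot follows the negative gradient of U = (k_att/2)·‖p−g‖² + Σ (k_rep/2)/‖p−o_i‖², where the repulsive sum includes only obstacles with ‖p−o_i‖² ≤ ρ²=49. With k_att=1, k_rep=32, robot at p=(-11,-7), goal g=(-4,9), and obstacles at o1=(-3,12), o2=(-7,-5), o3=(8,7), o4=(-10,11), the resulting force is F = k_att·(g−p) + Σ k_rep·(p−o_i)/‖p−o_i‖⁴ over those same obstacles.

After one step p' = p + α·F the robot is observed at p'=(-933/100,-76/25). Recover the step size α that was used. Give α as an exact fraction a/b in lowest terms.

α = 1/4

F_att = 1·(g−p) = 1·(7,16) = (7.0000,16.0000)
o1: d²=425 > ρ²=49 → inactive
o2: d²=20 ≤ ρ²=49; F_rep = 32·(-4,-2)/20² = (-0.3200,-0.1600)
o3: d²=557 > ρ²=49 → inactive
o4: d²=325 > ρ²=49 → inactive
F = F_att + ΣF_rep = (6.6800,15.8400)
Δp = p'−p = (1.6700,3.9600); α = Δx/Fx = (167/100) / (167/25) = 1/4
check: Δy/Fy = (99/25) / (396/25) = 1/4 ✓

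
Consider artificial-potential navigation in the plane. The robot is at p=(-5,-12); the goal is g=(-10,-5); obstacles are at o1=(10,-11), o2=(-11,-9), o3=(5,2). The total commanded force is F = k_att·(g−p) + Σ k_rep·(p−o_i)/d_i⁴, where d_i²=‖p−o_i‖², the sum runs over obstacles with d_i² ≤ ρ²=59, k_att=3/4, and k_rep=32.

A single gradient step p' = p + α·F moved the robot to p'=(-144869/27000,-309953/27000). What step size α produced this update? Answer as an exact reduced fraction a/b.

F_att = 3/4·(g−p) = 3/4·(-5,7) = (-3.7500,5.2500)
o1: d²=226 > ρ²=59 → inactive
o2: d²=45 ≤ ρ²=59; F_rep = 32·(6,-3)/45² = (0.0948,-0.0474)
o3: d²=296 > ρ²=59 → inactive
F = F_att + ΣF_rep = (-3.6552,5.2026)
Δp = p'−p = (-0.3655,0.5203); α = Δx/Fx = (-9869/27000) / (-9869/2700) = 1/10
check: Δy/Fy = (14047/27000) / (14047/2700) = 1/10 ✓

α = 1/10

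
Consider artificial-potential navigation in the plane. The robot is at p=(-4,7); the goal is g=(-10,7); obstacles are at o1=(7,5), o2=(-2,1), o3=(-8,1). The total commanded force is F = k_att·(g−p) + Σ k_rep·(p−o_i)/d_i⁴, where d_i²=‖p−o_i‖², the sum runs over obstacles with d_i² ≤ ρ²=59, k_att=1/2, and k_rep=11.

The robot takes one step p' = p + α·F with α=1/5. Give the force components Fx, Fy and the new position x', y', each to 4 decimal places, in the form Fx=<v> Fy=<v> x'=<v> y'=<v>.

Fx=-2.9975 Fy=0.0657 x'=-4.5995 y'=7.0131

F_att = 1/2·(g−p) = 1/2·(-6,0) = (-3.0000,0.0000)
o1: d²=125 > ρ²=59 → inactive
o2: d²=40 ≤ ρ²=59; F_rep = 11·(-2,6)/40² = (-0.0138,0.0413)
o3: d²=52 ≤ ρ²=59; F_rep = 11·(4,6)/52² = (0.0163,0.0244)
F = F_att + ΣF_rep = (-2.9975,0.0657)
p' = p + 1/5·F = (-4.5995,7.0131)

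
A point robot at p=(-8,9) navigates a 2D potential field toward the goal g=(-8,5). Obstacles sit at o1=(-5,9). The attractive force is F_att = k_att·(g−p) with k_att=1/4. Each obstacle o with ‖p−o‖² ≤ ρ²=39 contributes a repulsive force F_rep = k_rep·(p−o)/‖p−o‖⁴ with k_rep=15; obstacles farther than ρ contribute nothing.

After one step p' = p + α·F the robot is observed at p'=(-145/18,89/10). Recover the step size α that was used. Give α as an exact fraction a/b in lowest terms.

α = 1/10

F_att = 1/4·(g−p) = 1/4·(0,-4) = (0.0000,-1.0000)
o1: d²=9 ≤ ρ²=39; F_rep = 15·(-3,0)/9² = (-0.5556,0.0000)
F = F_att + ΣF_rep = (-0.5556,-1.0000)
Δp = p'−p = (-0.0556,-0.1000); α = Δx/Fx = (-1/18) / (-5/9) = 1/10
check: Δy/Fy = (-1/10) / (-1) = 1/10 ✓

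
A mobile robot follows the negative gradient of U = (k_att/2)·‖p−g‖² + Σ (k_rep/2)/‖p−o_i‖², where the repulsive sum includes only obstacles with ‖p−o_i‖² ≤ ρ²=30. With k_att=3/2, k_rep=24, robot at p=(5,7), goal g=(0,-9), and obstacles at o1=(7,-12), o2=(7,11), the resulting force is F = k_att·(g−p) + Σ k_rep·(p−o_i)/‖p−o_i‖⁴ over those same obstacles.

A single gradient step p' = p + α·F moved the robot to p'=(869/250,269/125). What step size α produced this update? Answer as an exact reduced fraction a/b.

α = 1/5

F_att = 3/2·(g−p) = 3/2·(-5,-16) = (-7.5000,-24.0000)
o1: d²=365 > ρ²=30 → inactive
o2: d²=20 ≤ ρ²=30; F_rep = 24·(-2,-4)/20² = (-0.1200,-0.2400)
F = F_att + ΣF_rep = (-7.6200,-24.2400)
Δp = p'−p = (-1.5240,-4.8480); α = Δx/Fx = (-381/250) / (-381/50) = 1/5
check: Δy/Fy = (-606/125) / (-606/25) = 1/5 ✓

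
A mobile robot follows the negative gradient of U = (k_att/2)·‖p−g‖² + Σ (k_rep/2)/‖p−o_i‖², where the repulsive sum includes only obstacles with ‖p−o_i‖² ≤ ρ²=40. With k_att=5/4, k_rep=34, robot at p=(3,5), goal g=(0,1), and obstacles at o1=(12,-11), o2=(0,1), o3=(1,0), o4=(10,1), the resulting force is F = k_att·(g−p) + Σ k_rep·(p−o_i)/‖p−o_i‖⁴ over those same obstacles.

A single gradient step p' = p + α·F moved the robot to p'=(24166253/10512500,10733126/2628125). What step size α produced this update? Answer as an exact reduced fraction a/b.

F_att = 5/4·(g−p) = 5/4·(-3,-4) = (-3.7500,-5.0000)
o1: d²=337 > ρ²=40 → inactive
o2: d²=25 ≤ ρ²=40; F_rep = 34·(3,4)/25² = (0.1632,0.2176)
o3: d²=29 ≤ ρ²=40; F_rep = 34·(2,5)/29² = (0.0809,0.2021)
o4: d²=65 > ρ²=40 → inactive
F = F_att + ΣF_rep = (-3.5059,-4.5803)
Δp = p'−p = (-0.7012,-0.9161); α = Δx/Fx = (-7371247/10512500) / (-7371247/2102500) = 1/5
check: Δy/Fy = (-2407499/2628125) / (-2407499/525625) = 1/5 ✓

α = 1/5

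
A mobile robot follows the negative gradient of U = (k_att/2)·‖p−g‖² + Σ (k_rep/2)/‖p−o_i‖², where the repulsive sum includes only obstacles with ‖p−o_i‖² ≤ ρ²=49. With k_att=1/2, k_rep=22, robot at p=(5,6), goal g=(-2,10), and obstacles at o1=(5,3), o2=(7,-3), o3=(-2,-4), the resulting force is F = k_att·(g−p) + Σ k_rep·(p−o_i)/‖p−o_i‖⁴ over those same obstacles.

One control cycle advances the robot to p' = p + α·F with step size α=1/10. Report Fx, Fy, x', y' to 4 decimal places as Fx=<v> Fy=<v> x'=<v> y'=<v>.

Fx=-3.5000 Fy=2.8148 x'=4.6500 y'=6.2815

F_att = 1/2·(g−p) = 1/2·(-7,4) = (-3.5000,2.0000)
o1: d²=9 ≤ ρ²=49; F_rep = 22·(0,3)/9² = (0.0000,0.8148)
o2: d²=85 > ρ²=49 → inactive
o3: d²=149 > ρ²=49 → inactive
F = F_att + ΣF_rep = (-3.5000,2.8148)
p' = p + 1/10·F = (4.6500,6.2815)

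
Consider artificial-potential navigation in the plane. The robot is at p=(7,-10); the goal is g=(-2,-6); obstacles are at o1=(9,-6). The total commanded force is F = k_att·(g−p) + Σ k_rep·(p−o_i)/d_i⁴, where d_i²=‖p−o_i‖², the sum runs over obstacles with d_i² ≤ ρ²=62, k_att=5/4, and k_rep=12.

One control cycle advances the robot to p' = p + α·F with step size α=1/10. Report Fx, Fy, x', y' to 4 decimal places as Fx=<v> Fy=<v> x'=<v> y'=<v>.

Fx=-11.3100 Fy=4.8800 x'=5.8690 y'=-9.5120

F_att = 5/4·(g−p) = 5/4·(-9,4) = (-11.2500,5.0000)
o1: d²=20 ≤ ρ²=62; F_rep = 12·(-2,-4)/20² = (-0.0600,-0.1200)
F = F_att + ΣF_rep = (-11.3100,4.8800)
p' = p + 1/10·F = (5.8690,-9.5120)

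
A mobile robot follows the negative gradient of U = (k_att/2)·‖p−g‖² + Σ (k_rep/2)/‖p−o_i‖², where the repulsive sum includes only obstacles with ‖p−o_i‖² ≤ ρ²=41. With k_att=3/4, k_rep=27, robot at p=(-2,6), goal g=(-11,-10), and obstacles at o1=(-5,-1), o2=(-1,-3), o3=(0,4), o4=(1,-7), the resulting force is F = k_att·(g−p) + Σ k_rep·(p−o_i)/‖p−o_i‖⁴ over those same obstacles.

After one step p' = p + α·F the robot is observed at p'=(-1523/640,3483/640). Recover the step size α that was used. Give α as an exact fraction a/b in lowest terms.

α = 1/20

F_att = 3/4·(g−p) = 3/4·(-9,-16) = (-6.7500,-12.0000)
o1: d²=58 > ρ²=41 → inactive
o2: d²=82 > ρ²=41 → inactive
o3: d²=8 ≤ ρ²=41; F_rep = 27·(-2,2)/8² = (-0.8438,0.8438)
o4: d²=178 > ρ²=41 → inactive
F = F_att + ΣF_rep = (-7.5938,-11.1562)
Δp = p'−p = (-0.3797,-0.5578); α = Δx/Fx = (-243/640) / (-243/32) = 1/20
check: Δy/Fy = (-357/640) / (-357/32) = 1/20 ✓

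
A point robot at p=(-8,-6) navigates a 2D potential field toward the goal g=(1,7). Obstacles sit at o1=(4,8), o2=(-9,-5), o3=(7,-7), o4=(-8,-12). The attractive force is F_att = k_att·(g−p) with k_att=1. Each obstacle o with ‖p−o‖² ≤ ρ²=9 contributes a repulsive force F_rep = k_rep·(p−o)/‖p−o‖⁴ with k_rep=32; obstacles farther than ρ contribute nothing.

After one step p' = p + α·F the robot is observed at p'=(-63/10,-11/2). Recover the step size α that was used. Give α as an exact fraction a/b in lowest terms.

α = 1/10

F_att = 1·(g−p) = 1·(9,13) = (9.0000,13.0000)
o1: d²=340 > ρ²=9 → inactive
o2: d²=2 ≤ ρ²=9; F_rep = 32·(1,-1)/2² = (8.0000,-8.0000)
o3: d²=226 > ρ²=9 → inactive
o4: d²=36 > ρ²=9 → inactive
F = F_att + ΣF_rep = (17.0000,5.0000)
Δp = p'−p = (1.7000,0.5000); α = Δx/Fx = (17/10) / (17) = 1/10
check: Δy/Fy = (1/2) / (5) = 1/10 ✓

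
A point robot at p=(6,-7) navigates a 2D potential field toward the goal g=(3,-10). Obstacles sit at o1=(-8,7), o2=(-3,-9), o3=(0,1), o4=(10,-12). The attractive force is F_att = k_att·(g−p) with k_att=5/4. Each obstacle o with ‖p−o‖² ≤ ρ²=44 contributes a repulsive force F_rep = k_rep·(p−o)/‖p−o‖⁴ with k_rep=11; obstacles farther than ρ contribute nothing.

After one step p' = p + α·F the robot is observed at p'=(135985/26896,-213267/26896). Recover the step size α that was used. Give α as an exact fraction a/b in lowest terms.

F_att = 5/4·(g−p) = 5/4·(-3,-3) = (-3.7500,-3.7500)
o1: d²=392 > ρ²=44 → inactive
o2: d²=85 > ρ²=44 → inactive
o3: d²=100 > ρ²=44 → inactive
o4: d²=41 ≤ ρ²=44; F_rep = 11·(-4,5)/41² = (-0.0262,0.0327)
F = F_att + ΣF_rep = (-3.7762,-3.7173)
Δp = p'−p = (-0.9440,-0.9293); α = Δx/Fx = (-25391/26896) / (-25391/6724) = 1/4
check: Δy/Fy = (-24995/26896) / (-24995/6724) = 1/4 ✓

α = 1/4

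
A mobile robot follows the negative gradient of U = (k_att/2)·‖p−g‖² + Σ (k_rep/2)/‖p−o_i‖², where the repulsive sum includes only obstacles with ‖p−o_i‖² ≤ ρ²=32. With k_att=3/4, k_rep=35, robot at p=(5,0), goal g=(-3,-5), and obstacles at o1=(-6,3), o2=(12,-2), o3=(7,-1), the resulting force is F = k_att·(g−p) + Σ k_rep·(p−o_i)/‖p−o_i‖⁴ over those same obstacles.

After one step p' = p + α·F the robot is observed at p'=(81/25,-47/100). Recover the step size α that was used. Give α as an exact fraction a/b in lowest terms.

α = 1/5

F_att = 3/4·(g−p) = 3/4·(-8,-5) = (-6.0000,-3.7500)
o1: d²=130 > ρ²=32 → inactive
o2: d²=53 > ρ²=32 → inactive
o3: d²=5 ≤ ρ²=32; F_rep = 35·(-2,1)/5² = (-2.8000,1.4000)
F = F_att + ΣF_rep = (-8.8000,-2.3500)
Δp = p'−p = (-1.7600,-0.4700); α = Δx/Fx = (-44/25) / (-44/5) = 1/5
check: Δy/Fy = (-47/100) / (-47/20) = 1/5 ✓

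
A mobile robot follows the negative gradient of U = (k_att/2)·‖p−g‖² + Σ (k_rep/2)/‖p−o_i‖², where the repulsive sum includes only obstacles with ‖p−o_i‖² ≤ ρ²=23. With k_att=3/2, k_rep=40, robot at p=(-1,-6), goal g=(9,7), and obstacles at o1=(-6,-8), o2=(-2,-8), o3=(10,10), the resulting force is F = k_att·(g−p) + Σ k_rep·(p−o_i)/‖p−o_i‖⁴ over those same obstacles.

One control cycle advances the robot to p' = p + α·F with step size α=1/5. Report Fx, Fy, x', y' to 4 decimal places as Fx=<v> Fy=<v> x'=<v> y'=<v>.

F_att = 3/2·(g−p) = 3/2·(10,13) = (15.0000,19.5000)
o1: d²=29 > ρ²=23 → inactive
o2: d²=5 ≤ ρ²=23; F_rep = 40·(1,2)/5² = (1.6000,3.2000)
o3: d²=377 > ρ²=23 → inactive
F = F_att + ΣF_rep = (16.6000,22.7000)
p' = p + 1/5·F = (2.3200,-1.4600)

Fx=16.6000 Fy=22.7000 x'=2.3200 y'=-1.4600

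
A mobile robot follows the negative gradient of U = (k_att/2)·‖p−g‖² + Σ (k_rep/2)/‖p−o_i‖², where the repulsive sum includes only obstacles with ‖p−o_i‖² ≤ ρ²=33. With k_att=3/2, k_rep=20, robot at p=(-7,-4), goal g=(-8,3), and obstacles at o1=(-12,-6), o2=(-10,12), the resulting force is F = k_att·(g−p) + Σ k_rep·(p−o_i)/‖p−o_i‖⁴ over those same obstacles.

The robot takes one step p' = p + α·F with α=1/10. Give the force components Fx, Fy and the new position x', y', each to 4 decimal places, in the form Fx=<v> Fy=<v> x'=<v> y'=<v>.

F_att = 3/2·(g−p) = 3/2·(-1,7) = (-1.5000,10.5000)
o1: d²=29 ≤ ρ²=33; F_rep = 20·(5,2)/29² = (0.1189,0.0476)
o2: d²=265 > ρ²=33 → inactive
F = F_att + ΣF_rep = (-1.3811,10.5476)
p' = p + 1/10·F = (-7.1381,-2.9452)

Fx=-1.3811 Fy=10.5476 x'=-7.1381 y'=-2.9452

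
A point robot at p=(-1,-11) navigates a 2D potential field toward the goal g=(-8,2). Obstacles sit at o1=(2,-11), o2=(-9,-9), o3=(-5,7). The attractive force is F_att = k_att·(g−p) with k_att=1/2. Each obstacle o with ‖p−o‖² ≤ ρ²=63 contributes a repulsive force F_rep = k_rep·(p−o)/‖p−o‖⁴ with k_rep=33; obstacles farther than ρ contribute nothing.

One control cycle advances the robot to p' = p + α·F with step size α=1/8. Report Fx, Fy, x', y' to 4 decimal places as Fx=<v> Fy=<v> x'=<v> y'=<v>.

Fx=-4.7222 Fy=6.5000 x'=-1.5903 y'=-10.1875

F_att = 1/2·(g−p) = 1/2·(-7,13) = (-3.5000,6.5000)
o1: d²=9 ≤ ρ²=63; F_rep = 33·(-3,0)/9² = (-1.2222,0.0000)
o2: d²=68 > ρ²=63 → inactive
o3: d²=340 > ρ²=63 → inactive
F = F_att + ΣF_rep = (-4.7222,6.5000)
p' = p + 1/8·F = (-1.5903,-10.1875)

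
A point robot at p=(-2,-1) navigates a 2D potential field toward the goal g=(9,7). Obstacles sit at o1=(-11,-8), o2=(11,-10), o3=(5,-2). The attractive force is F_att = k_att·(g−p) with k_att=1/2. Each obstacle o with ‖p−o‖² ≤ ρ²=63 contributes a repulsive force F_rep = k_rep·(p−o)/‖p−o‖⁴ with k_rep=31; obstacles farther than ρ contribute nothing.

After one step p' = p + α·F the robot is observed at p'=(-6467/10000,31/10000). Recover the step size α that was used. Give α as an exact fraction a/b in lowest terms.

α = 1/4

F_att = 1/2·(g−p) = 1/2·(11,8) = (5.5000,4.0000)
o1: d²=130 > ρ²=63 → inactive
o2: d²=250 > ρ²=63 → inactive
o3: d²=50 ≤ ρ²=63; F_rep = 31·(-7,1)/50² = (-0.0868,0.0124)
F = F_att + ΣF_rep = (5.4132,4.0124)
Δp = p'−p = (1.3533,1.0031); α = Δx/Fx = (13533/10000) / (13533/2500) = 1/4
check: Δy/Fy = (10031/10000) / (10031/2500) = 1/4 ✓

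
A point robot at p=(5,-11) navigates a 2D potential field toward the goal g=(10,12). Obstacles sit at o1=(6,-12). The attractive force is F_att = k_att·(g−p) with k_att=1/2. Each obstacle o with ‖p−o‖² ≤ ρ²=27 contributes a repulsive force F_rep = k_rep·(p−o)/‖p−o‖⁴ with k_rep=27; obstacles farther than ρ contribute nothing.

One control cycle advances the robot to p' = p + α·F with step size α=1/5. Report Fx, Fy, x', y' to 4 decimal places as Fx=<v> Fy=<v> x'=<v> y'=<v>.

F_att = 1/2·(g−p) = 1/2·(5,23) = (2.5000,11.5000)
o1: d²=2 ≤ ρ²=27; F_rep = 27·(-1,1)/2² = (-6.7500,6.7500)
F = F_att + ΣF_rep = (-4.2500,18.2500)
p' = p + 1/5·F = (4.1500,-7.3500)

Fx=-4.2500 Fy=18.2500 x'=4.1500 y'=-7.3500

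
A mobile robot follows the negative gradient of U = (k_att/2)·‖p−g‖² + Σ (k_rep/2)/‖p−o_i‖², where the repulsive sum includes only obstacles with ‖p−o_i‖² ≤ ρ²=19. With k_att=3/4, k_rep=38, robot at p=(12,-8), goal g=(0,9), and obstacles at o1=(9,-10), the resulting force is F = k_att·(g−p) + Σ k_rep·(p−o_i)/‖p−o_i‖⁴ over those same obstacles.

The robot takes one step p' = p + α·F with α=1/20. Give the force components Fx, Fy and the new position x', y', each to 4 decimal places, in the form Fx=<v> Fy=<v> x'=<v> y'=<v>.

Fx=-8.3254 Fy=13.1997 x'=11.5837 y'=-7.3400

F_att = 3/4·(g−p) = 3/4·(-12,17) = (-9.0000,12.7500)
o1: d²=13 ≤ ρ²=19; F_rep = 38·(3,2)/13² = (0.6746,0.4497)
F = F_att + ΣF_rep = (-8.3254,13.1997)
p' = p + 1/20·F = (11.5837,-7.3400)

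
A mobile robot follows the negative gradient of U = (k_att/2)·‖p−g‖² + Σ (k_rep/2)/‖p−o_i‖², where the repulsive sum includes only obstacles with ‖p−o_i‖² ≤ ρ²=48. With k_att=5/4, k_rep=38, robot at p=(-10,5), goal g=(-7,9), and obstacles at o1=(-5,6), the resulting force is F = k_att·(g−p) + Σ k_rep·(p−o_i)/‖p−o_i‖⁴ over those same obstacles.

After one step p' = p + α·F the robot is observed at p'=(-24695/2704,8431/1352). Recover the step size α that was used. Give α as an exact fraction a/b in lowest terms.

α = 1/4

F_att = 5/4·(g−p) = 5/4·(3,4) = (3.7500,5.0000)
o1: d²=26 ≤ ρ²=48; F_rep = 38·(-5,-1)/26² = (-0.2811,-0.0562)
F = F_att + ΣF_rep = (3.4689,4.9438)
Δp = p'−p = (0.8672,1.2359); α = Δx/Fx = (2345/2704) / (2345/676) = 1/4
check: Δy/Fy = (1671/1352) / (1671/338) = 1/4 ✓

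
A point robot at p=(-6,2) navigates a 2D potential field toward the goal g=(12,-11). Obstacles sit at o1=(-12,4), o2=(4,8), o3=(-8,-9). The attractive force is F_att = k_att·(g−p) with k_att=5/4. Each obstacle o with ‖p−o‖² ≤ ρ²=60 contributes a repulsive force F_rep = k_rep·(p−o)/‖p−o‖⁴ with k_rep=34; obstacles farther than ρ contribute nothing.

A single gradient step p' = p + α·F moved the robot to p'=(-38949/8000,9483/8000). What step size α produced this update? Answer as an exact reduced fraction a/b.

α = 1/20

F_att = 5/4·(g−p) = 5/4·(18,-13) = (22.5000,-16.2500)
o1: d²=40 ≤ ρ²=60; F_rep = 34·(6,-2)/40² = (0.1275,-0.0425)
o2: d²=136 > ρ²=60 → inactive
o3: d²=125 > ρ²=60 → inactive
F = F_att + ΣF_rep = (22.6275,-16.2925)
Δp = p'−p = (1.1314,-0.8146); α = Δx/Fx = (9051/8000) / (9051/400) = 1/20
check: Δy/Fy = (-6517/8000) / (-6517/400) = 1/20 ✓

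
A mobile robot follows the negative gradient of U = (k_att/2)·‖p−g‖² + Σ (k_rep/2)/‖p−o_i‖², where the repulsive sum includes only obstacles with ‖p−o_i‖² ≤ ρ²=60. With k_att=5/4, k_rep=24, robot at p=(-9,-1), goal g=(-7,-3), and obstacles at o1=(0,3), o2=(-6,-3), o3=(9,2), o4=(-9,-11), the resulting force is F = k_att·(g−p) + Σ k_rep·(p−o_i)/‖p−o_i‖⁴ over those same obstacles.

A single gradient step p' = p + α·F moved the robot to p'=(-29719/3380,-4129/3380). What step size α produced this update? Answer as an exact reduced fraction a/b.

α = 1/10

F_att = 5/4·(g−p) = 5/4·(2,-2) = (2.5000,-2.5000)
o1: d²=97 > ρ²=60 → inactive
o2: d²=13 ≤ ρ²=60; F_rep = 24·(-3,2)/13² = (-0.4260,0.2840)
o3: d²=333 > ρ²=60 → inactive
o4: d²=100 > ρ²=60 → inactive
F = F_att + ΣF_rep = (2.0740,-2.2160)
Δp = p'−p = (0.2074,-0.2216); α = Δx/Fx = (701/3380) / (701/338) = 1/10
check: Δy/Fy = (-749/3380) / (-749/338) = 1/10 ✓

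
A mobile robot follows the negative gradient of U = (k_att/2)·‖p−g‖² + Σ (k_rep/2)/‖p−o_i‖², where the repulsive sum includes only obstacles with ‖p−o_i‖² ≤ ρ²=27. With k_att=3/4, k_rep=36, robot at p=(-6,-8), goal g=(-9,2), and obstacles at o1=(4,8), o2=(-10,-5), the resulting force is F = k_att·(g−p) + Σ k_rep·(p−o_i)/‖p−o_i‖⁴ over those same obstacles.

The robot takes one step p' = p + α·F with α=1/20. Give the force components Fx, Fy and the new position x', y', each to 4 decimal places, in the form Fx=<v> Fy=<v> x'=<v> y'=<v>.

Fx=-2.0196 Fy=7.3272 x'=-6.1010 y'=-7.6336

F_att = 3/4·(g−p) = 3/4·(-3,10) = (-2.2500,7.5000)
o1: d²=356 > ρ²=27 → inactive
o2: d²=25 ≤ ρ²=27; F_rep = 36·(4,-3)/25² = (0.2304,-0.1728)
F = F_att + ΣF_rep = (-2.0196,7.3272)
p' = p + 1/20·F = (-6.1010,-7.6336)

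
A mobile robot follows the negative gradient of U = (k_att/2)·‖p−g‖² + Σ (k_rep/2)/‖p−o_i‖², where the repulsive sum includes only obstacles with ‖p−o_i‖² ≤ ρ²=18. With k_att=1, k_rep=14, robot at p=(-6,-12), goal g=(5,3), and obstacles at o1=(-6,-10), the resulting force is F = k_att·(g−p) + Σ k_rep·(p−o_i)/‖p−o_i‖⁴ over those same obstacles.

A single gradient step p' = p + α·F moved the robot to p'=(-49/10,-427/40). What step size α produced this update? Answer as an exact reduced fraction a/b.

F_att = 1·(g−p) = 1·(11,15) = (11.0000,15.0000)
o1: d²=4 ≤ ρ²=18; F_rep = 14·(0,-2)/4² = (0.0000,-1.7500)
F = F_att + ΣF_rep = (11.0000,13.2500)
Δp = p'−p = (1.1000,1.3250); α = Δx/Fx = (11/10) / (11) = 1/10
check: Δy/Fy = (53/40) / (53/4) = 1/10 ✓

α = 1/10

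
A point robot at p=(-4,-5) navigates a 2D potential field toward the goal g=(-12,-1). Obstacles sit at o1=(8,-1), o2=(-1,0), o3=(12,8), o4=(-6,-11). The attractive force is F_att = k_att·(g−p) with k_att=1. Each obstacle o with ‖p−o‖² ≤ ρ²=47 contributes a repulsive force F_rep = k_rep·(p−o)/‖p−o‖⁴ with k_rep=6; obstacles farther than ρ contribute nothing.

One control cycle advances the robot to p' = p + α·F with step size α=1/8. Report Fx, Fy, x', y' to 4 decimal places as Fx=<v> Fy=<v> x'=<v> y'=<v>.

Fx=-8.0081 Fy=3.9965 x'=-5.0010 y'=-4.5004

F_att = 1·(g−p) = 1·(-8,4) = (-8.0000,4.0000)
o1: d²=160 > ρ²=47 → inactive
o2: d²=34 ≤ ρ²=47; F_rep = 6·(-3,-5)/34² = (-0.0156,-0.0260)
o3: d²=425 > ρ²=47 → inactive
o4: d²=40 ≤ ρ²=47; F_rep = 6·(2,6)/40² = (0.0075,0.0225)
F = F_att + ΣF_rep = (-8.0081,3.9965)
p' = p + 1/8·F = (-5.0010,-4.5004)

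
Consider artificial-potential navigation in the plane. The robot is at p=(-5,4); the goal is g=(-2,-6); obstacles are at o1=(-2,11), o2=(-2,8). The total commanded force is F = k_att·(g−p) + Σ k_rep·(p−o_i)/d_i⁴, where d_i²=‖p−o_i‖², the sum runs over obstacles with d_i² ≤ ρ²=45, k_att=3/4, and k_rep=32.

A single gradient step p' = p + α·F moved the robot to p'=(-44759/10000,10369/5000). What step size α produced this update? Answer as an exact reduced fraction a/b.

α = 1/4

F_att = 3/4·(g−p) = 3/4·(3,-10) = (2.2500,-7.5000)
o1: d²=58 > ρ²=45 → inactive
o2: d²=25 ≤ ρ²=45; F_rep = 32·(-3,-4)/25² = (-0.1536,-0.2048)
F = F_att + ΣF_rep = (2.0964,-7.7048)
Δp = p'−p = (0.5241,-1.9262); α = Δx/Fx = (5241/10000) / (5241/2500) = 1/4
check: Δy/Fy = (-9631/5000) / (-9631/1250) = 1/4 ✓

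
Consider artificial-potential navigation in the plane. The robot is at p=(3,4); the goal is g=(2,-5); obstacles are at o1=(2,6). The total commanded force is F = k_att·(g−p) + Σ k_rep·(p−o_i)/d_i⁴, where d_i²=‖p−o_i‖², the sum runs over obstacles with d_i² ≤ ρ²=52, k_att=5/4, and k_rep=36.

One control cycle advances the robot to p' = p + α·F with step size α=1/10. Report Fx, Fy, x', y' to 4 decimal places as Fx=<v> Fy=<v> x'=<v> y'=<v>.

Fx=0.1900 Fy=-14.1300 x'=3.0190 y'=2.5870

F_att = 5/4·(g−p) = 5/4·(-1,-9) = (-1.2500,-11.2500)
o1: d²=5 ≤ ρ²=52; F_rep = 36·(1,-2)/5² = (1.4400,-2.8800)
F = F_att + ΣF_rep = (0.1900,-14.1300)
p' = p + 1/10·F = (3.0190,2.5870)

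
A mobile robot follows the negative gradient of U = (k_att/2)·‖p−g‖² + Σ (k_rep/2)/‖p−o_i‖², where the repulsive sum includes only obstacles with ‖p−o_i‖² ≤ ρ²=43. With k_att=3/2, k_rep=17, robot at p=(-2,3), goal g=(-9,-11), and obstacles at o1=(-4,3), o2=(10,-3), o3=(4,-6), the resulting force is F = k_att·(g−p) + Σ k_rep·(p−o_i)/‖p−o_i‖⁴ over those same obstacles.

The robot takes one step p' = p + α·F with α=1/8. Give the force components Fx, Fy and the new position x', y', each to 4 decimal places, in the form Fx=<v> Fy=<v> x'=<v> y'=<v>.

F_att = 3/2·(g−p) = 3/2·(-7,-14) = (-10.5000,-21.0000)
o1: d²=4 ≤ ρ²=43; F_rep = 17·(2,0)/4² = (2.1250,0.0000)
o2: d²=180 > ρ²=43 → inactive
o3: d²=117 > ρ²=43 → inactive
F = F_att + ΣF_rep = (-8.3750,-21.0000)
p' = p + 1/8·F = (-3.0469,0.3750)

Fx=-8.3750 Fy=-21.0000 x'=-3.0469 y'=0.3750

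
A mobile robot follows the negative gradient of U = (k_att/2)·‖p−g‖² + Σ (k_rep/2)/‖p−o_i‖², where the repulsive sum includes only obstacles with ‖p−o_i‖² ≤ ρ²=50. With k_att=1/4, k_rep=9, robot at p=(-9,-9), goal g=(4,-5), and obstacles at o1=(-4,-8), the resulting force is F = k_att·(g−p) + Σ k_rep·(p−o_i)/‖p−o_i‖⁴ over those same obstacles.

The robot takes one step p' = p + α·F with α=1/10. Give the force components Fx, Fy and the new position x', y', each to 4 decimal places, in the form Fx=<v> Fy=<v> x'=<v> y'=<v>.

F_att = 1/4·(g−p) = 1/4·(13,4) = (3.2500,1.0000)
o1: d²=26 ≤ ρ²=50; F_rep = 9·(-5,-1)/26² = (-0.0666,-0.0133)
F = F_att + ΣF_rep = (3.1834,0.9867)
p' = p + 1/10·F = (-8.6817,-8.9013)

Fx=3.1834 Fy=0.9867 x'=-8.6817 y'=-8.9013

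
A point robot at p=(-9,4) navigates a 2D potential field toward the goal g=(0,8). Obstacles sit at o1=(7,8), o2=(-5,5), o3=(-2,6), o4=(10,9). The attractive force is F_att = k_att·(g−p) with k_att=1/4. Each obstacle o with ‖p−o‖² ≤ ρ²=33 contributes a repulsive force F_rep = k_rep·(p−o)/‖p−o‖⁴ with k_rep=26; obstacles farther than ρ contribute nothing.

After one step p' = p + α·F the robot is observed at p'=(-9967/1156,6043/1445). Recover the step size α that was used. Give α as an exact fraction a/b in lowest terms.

α = 1/5

F_att = 1/4·(g−p) = 1/4·(9,4) = (2.2500,1.0000)
o1: d²=272 > ρ²=33 → inactive
o2: d²=17 ≤ ρ²=33; F_rep = 26·(-4,-1)/17² = (-0.3599,-0.0900)
o3: d²=53 > ρ²=33 → inactive
o4: d²=386 > ρ²=33 → inactive
F = F_att + ΣF_rep = (1.8901,0.9100)
Δp = p'−p = (0.3780,0.1820); α = Δx/Fx = (437/1156) / (2185/1156) = 1/5
check: Δy/Fy = (263/1445) / (263/289) = 1/5 ✓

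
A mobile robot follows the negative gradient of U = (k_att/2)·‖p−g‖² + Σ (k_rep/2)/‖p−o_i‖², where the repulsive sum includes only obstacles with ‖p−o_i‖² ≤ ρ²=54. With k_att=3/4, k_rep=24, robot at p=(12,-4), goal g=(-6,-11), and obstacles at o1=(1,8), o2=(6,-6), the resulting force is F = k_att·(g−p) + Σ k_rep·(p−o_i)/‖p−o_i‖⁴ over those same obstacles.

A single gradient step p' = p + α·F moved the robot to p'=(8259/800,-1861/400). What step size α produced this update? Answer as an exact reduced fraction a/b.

F_att = 3/4·(g−p) = 3/4·(-18,-7) = (-13.5000,-5.2500)
o1: d²=265 > ρ²=54 → inactive
o2: d²=40 ≤ ρ²=54; F_rep = 24·(6,2)/40² = (0.0900,0.0300)
F = F_att + ΣF_rep = (-13.4100,-5.2200)
Δp = p'−p = (-1.6763,-0.6525); α = Δx/Fx = (-1341/800) / (-1341/100) = 1/8
check: Δy/Fy = (-261/400) / (-261/50) = 1/8 ✓

α = 1/8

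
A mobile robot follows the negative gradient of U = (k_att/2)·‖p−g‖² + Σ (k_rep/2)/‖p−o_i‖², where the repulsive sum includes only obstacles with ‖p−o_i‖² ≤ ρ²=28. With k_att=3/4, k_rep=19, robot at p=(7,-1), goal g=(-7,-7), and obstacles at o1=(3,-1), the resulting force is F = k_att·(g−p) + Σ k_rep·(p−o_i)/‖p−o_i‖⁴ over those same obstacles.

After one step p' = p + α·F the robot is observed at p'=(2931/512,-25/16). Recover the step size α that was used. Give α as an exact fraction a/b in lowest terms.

α = 1/8

F_att = 3/4·(g−p) = 3/4·(-14,-6) = (-10.5000,-4.5000)
o1: d²=16 ≤ ρ²=28; F_rep = 19·(4,0)/16² = (0.2969,0.0000)
F = F_att + ΣF_rep = (-10.2031,-4.5000)
Δp = p'−p = (-1.2754,-0.5625); α = Δx/Fx = (-653/512) / (-653/64) = 1/8
check: Δy/Fy = (-9/16) / (-9/2) = 1/8 ✓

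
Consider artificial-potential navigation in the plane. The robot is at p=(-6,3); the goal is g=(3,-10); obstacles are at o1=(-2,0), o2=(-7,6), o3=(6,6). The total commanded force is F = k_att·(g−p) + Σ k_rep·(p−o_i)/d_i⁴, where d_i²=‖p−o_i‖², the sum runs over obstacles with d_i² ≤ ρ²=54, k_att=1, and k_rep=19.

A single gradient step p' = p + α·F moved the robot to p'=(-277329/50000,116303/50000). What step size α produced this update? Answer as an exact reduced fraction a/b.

α = 1/20

F_att = 1·(g−p) = 1·(9,-13) = (9.0000,-13.0000)
o1: d²=25 ≤ ρ²=54; F_rep = 19·(-4,3)/25² = (-0.1216,0.0912)
o2: d²=10 ≤ ρ²=54; F_rep = 19·(1,-3)/10² = (0.1900,-0.5700)
o3: d²=153 > ρ²=54 → inactive
F = F_att + ΣF_rep = (9.0684,-13.4788)
Δp = p'−p = (0.4534,-0.6739); α = Δx/Fx = (22671/50000) / (22671/2500) = 1/20
check: Δy/Fy = (-33697/50000) / (-33697/2500) = 1/20 ✓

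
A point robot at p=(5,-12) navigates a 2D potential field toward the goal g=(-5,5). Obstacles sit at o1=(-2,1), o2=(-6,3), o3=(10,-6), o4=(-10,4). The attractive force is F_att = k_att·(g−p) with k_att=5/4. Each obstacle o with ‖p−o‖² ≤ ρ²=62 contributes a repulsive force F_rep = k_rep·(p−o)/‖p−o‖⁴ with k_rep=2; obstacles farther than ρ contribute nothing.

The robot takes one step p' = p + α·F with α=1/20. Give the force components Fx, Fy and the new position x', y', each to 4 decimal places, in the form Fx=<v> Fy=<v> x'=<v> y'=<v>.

Fx=-12.5027 Fy=21.2468 x'=4.3749 y'=-10.9377

F_att = 5/4·(g−p) = 5/4·(-10,17) = (-12.5000,21.2500)
o1: d²=218 > ρ²=62 → inactive
o2: d²=346 > ρ²=62 → inactive
o3: d²=61 ≤ ρ²=62; F_rep = 2·(-5,-6)/61² = (-0.0027,-0.0032)
o4: d²=481 > ρ²=62 → inactive
F = F_att + ΣF_rep = (-12.5027,21.2468)
p' = p + 1/20·F = (4.3749,-10.9377)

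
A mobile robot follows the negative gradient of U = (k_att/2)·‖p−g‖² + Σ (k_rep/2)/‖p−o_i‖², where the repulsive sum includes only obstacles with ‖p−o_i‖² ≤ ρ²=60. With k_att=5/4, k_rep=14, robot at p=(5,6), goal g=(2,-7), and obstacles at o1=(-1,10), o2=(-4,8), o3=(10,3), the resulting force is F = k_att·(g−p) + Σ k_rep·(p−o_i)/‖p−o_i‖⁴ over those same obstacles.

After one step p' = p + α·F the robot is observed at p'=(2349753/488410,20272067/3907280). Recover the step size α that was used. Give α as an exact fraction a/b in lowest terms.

α = 1/20

F_att = 5/4·(g−p) = 5/4·(-3,-13) = (-3.7500,-16.2500)
o1: d²=52 ≤ ρ²=60; F_rep = 14·(6,-4)/52² = (0.0311,-0.0207)
o2: d²=85 > ρ²=60 → inactive
o3: d²=34 ≤ ρ²=60; F_rep = 14·(-5,3)/34² = (-0.0606,0.0363)
F = F_att + ΣF_rep = (-3.7795,-16.2344)
Δp = p'−p = (-0.1890,-0.8117); α = Δx/Fx = (-92297/488410) / (-184594/48841) = 1/20
check: Δy/Fy = (-3171613/3907280) / (-3171613/195364) = 1/20 ✓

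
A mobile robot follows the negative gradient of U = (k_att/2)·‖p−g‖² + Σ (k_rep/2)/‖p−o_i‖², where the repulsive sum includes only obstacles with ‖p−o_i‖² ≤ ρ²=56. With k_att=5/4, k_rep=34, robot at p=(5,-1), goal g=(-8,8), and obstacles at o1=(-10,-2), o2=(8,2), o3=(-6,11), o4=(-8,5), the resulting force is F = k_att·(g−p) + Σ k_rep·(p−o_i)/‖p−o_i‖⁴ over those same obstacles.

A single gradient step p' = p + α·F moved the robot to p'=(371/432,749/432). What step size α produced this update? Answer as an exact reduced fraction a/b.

α = 1/4

F_att = 5/4·(g−p) = 5/4·(-13,9) = (-16.2500,11.2500)
o1: d²=226 > ρ²=56 → inactive
o2: d²=18 ≤ ρ²=56; F_rep = 34·(-3,-3)/18² = (-0.3148,-0.3148)
o3: d²=265 > ρ²=56 → inactive
o4: d²=205 > ρ²=56 → inactive
F = F_att + ΣF_rep = (-16.5648,10.9352)
Δp = p'−p = (-4.1412,2.7338); α = Δx/Fx = (-1789/432) / (-1789/108) = 1/4
check: Δy/Fy = (1181/432) / (1181/108) = 1/4 ✓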